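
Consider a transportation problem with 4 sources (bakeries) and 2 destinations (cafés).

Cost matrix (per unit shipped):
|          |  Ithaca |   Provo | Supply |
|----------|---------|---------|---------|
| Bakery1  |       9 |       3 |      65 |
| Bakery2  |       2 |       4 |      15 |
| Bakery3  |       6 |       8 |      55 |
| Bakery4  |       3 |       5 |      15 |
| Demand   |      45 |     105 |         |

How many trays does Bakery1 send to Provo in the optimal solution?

The minimum-cost plan:
  Bakery1→Provo: 65 × 3 = 195
  Bakery2→Provo: 15 × 4 = 60
  Bakery3→Ithaca: 45 × 6 = 270
  Bakery3→Provo: 10 × 8 = 80
  Bakery4→Provo: 15 × 5 = 75
Total cost = 680.
So Bakery1→Provo carries 65 trays.

65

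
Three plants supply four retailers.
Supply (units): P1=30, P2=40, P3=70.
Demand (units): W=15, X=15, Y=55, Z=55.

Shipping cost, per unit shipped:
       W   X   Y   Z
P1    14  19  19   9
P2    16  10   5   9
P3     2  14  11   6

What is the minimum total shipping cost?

One minimum-cost allocation:
  P1->Z: 30 units
  P2->Y: 40 units
  P3->W: 15 units
  P3->X: 15 units
  P3->Y: 15 units
  P3->Z: 25 units
Total cost = 1025.
(Supply check: P1 ships 30; P2 ships 40; P3 ships 70.)

1025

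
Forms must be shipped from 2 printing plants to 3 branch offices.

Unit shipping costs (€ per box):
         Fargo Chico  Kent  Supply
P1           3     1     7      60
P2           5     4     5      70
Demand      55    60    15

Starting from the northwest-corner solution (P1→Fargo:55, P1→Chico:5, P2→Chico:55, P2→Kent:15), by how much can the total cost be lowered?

55

Current plan cost = 55·3 + 5·1 + 55·4 + 15·5 = €465.
Optimal plan:
  P1 to Chico: 60 × €1 = €60
  P2 to Fargo: 55 × €5 = €275
  P2 to Kent: 15 × €5 = €75
Optimal cost = €410.
Saving = 465 − 410 = €55.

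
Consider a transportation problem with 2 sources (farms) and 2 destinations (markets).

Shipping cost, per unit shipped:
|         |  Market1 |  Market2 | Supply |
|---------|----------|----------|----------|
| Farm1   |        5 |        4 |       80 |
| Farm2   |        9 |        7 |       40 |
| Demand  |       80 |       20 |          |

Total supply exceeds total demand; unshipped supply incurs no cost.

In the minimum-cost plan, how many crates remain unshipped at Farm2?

20

Minimum-cost shipments:
  Farm1->Market1: 80 × 5 = 400
  Farm2->Market2: 20 × 7 = 140
Total cost = 540.
Farm2 ships 20 of its 40, leaving 20.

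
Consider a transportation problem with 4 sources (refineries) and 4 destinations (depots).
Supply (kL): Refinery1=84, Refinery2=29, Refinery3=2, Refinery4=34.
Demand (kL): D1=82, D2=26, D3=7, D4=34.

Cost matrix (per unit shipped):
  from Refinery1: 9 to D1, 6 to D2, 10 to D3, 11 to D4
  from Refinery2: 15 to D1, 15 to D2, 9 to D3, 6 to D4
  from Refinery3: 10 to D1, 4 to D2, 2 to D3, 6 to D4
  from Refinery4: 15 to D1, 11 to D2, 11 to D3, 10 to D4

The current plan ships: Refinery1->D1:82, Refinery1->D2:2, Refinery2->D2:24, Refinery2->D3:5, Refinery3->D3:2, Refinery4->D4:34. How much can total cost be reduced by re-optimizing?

Current plan cost = 82·9 + 2·6 + 24·15 + 5·9 + 2·2 + 34·10 = 1499.
Optimal plan:
  Refinery1 to D1: 82 × 9 = 738
  Refinery1 to D2: 2 × 6 = 12
  Refinery2 to D4: 29 × 6 = 174
  Refinery3 to D3: 2 × 2 = 4
  Refinery4 to D2: 24 × 11 = 264
  Refinery4 to D3: 5 × 11 = 55
  Refinery4 to D4: 5 × 10 = 50
Optimal cost = 1297.
Saving = 1499 − 1297 = 202.

202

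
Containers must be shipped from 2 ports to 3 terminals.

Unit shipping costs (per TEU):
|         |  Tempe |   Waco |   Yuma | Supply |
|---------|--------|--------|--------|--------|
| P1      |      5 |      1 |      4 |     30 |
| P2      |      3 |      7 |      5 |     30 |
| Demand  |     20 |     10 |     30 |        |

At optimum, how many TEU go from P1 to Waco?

10

The minimum-cost plan:
  P1 to Waco: 10 × 1 = 10
  P1 to Yuma: 20 × 4 = 80
  P2 to Tempe: 20 × 3 = 60
  P2 to Yuma: 10 × 5 = 50
Total cost = 200.
So P1→Waco carries 10 TEU.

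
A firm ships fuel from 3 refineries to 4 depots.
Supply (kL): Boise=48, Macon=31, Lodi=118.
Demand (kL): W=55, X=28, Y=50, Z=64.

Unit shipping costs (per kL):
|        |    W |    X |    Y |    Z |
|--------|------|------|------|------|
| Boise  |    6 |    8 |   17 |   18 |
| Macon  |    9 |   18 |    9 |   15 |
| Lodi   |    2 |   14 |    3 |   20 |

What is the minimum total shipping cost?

Optimal allocation:
  Boise→X: 28 kL
  Boise→Z: 20 kL
  Macon→Z: 31 kL
  Lodi→W: 55 kL
  Lodi→Y: 50 kL
  Lodi→Z: 13 kL
Total cost = 1569.

1569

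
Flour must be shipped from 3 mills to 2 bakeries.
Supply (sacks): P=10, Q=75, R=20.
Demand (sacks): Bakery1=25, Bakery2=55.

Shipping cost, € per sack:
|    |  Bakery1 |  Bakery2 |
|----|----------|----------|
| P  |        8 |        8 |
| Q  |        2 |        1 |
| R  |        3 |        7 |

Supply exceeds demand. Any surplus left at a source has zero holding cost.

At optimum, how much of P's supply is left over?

10

An optimal plan:
  Q to Bakery1: 20 × €2 = €40
  Q to Bakery2: 55 × €1 = €55
  R to Bakery1: 5 × €3 = €15
Total cost = €110.
P ships 0 of its 10, leaving 10.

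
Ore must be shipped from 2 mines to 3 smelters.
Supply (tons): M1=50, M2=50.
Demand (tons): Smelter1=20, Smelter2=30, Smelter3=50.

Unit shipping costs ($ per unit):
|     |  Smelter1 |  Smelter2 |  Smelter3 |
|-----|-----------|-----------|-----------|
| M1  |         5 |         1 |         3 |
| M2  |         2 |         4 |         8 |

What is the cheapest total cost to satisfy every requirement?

Optimal allocation:
  M1 to Smelter3: 50 × $3 = $150
  M2 to Smelter1: 20 × $2 = $40
  M2 to Smelter2: 30 × $4 = $120
Total = 150 + 40 + 120 = $310.

310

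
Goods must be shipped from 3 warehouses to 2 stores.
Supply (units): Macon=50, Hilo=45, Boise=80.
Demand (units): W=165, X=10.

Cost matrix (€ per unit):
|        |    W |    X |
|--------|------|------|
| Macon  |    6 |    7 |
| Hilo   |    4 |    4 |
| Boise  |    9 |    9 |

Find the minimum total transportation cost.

A cheapest plan:
  Macon to W: 50 × €6 = €300
  Hilo to W: 45 × €4 = €180
  Boise to W: 70 × €9 = €630
  Boise to X: 10 × €9 = €90
Total = 300 + 180 + 630 + 90 = €1200.

1200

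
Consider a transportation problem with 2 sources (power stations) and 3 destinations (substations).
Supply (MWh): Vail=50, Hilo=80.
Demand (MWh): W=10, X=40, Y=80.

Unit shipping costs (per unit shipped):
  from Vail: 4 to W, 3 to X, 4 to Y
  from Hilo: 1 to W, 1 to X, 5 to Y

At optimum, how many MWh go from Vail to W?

Solving gives:
  Vail to Y: 50 MWh
  Hilo to W: 10 MWh
  Hilo to X: 40 MWh
  Hilo to Y: 30 MWh
Total cost = 400.
The route Vail→W is not used.

0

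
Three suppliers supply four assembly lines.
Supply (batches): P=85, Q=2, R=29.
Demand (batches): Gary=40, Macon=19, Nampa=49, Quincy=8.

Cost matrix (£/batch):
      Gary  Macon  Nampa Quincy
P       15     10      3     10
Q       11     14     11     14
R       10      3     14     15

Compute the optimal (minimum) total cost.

826

Optimal allocation:
  P->Gary: 28 × £15 = £420
  P->Nampa: 49 × £3 = £147
  P->Quincy: 8 × £10 = £80
  Q->Gary: 2 × £11 = £22
  R->Gary: 10 × £10 = £100
  R->Macon: 19 × £3 = £57
Total = 420 + 147 + 80 + 22 + 100 + 57 = £826.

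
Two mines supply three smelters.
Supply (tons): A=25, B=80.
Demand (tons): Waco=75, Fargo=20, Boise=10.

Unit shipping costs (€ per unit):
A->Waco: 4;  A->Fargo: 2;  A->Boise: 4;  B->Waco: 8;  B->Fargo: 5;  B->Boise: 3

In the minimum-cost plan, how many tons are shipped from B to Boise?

10

Solving gives:
  A->Waco: 25 × €4 = €100
  B->Waco: 50 × €8 = €400
  B->Fargo: 20 × €5 = €100
  B->Boise: 10 × €3 = €30
Total cost = €630.
So B→Boise carries 10 tons.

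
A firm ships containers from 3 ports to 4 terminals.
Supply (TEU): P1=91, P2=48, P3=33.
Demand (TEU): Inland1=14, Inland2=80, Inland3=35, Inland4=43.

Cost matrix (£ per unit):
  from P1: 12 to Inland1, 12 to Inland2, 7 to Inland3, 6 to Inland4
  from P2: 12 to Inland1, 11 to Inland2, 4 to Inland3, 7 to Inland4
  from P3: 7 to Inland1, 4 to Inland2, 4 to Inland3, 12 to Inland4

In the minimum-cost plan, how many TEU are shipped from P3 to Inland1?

0

The minimum-cost plan:
  P1–Inland1: 14 × £12 = £168
  P1–Inland2: 34 × £12 = £408
  P1–Inland4: 43 × £6 = £258
  P2–Inland2: 13 × £11 = £143
  P2–Inland3: 35 × £4 = £140
  P3–Inland2: 33 × £4 = £132
Total cost = £1249.
The route P3→Inland1 is not used.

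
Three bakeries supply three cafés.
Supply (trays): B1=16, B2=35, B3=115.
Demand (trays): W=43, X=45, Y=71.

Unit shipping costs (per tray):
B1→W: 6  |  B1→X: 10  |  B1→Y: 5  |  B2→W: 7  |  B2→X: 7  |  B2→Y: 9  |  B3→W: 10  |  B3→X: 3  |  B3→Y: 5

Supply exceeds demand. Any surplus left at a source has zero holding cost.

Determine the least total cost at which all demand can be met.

One minimum-cost allocation:
  B1–W: 15 × 6 = 90
  B1–Y: 1 × 5 = 5
  B2–W: 28 × 7 = 196
  B3–X: 45 × 3 = 135
  B3–Y: 70 × 5 = 350
Total = 90 + 5 + 196 + 135 + 350 = 776.

776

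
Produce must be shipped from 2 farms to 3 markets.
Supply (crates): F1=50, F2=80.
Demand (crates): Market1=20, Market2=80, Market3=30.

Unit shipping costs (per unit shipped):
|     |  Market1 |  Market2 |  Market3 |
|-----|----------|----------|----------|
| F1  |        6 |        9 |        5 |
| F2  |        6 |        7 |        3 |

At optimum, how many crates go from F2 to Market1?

The minimum-cost plan:
  F1→Market1: 20 crates
  F1→Market3: 30 crates
  F2→Market2: 80 crates
Total cost = 830.
The route F2→Market1 is not used.

0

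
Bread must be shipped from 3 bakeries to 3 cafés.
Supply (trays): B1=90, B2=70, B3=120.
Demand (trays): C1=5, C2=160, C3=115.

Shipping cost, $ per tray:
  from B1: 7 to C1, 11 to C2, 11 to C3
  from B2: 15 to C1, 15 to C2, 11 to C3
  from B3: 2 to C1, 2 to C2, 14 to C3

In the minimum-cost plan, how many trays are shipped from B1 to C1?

Solving gives:
  B1→C1: 5 × $7 = $35
  B1→C2: 40 × $11 = $440
  B1→C3: 45 × $11 = $495
  B2→C3: 70 × $11 = $770
  B3→C2: 120 × $2 = $240
Total cost = $1980.
So B1→C1 carries 5 trays.

5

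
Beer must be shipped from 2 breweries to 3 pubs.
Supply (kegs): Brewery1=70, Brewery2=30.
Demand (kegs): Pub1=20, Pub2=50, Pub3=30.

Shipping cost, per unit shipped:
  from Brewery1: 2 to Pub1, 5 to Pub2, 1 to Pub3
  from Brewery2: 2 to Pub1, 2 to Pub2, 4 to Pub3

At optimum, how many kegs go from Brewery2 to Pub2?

Optimal shipments:
  Brewery1–Pub1: 20 × 2 = 40
  Brewery1–Pub2: 20 × 5 = 100
  Brewery1–Pub3: 30 × 1 = 30
  Brewery2–Pub2: 30 × 2 = 60
Total cost = 230.
So Brewery2→Pub2 carries 30 kegs.

30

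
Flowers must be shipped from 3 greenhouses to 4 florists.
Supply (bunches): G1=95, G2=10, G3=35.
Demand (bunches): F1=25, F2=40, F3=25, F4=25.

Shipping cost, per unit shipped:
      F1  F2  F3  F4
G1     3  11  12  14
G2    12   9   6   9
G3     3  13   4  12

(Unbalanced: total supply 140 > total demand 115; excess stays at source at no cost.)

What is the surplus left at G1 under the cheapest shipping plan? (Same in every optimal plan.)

Minimum-cost shipments:
  G1 to F1: 25 × 3 = 75
  G1 to F2: 40 × 11 = 440
  G1 to F4: 5 × 14 = 70
  G2 to F4: 10 × 9 = 90
  G3 to F3: 25 × 4 = 100
  G3 to F4: 10 × 12 = 120
Total cost = 895.
G1 ships 70 of its 95, leaving 25.

25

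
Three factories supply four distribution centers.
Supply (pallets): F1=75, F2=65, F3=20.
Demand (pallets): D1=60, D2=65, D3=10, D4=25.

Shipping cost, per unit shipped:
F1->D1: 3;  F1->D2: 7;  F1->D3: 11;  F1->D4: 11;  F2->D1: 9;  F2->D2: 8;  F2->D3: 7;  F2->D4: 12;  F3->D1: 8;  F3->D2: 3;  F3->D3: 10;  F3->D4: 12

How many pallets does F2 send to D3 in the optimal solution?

10

The minimum-cost plan:
  F1 to D1: 60 × 3 = 180
  F1 to D2: 15 × 7 = 105
  F2 to D2: 30 × 8 = 240
  F2 to D3: 10 × 7 = 70
  F2 to D4: 25 × 12 = 300
  F3 to D2: 20 × 3 = 60
Total cost = 955.
So F2→D3 carries 10 pallets.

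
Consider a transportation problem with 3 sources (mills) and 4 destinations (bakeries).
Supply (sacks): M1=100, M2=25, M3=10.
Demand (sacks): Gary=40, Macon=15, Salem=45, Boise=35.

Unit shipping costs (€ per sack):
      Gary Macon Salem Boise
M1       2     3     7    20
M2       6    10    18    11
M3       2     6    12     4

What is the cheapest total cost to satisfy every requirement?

Optimal allocation:
  M1→Gary: 40 × €2 = €80
  M1→Macon: 15 × €3 = €45
  M1→Salem: 45 × €7 = €315
  M2→Boise: 25 × €11 = €275
  M3→Boise: 10 × €4 = €40
Total = 80 + 45 + 315 + 275 + 40 = €755.
(Supply check: M1 ships 100; M2 ships 25; M3 ships 10.)

755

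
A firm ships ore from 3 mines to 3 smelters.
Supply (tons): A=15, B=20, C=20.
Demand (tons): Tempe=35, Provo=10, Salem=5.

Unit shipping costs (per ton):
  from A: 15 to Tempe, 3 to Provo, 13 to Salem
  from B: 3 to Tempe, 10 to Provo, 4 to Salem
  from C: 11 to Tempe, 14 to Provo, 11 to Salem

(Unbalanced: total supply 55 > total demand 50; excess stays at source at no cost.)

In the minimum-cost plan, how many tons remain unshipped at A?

Minimum-cost shipments:
  A->Provo: 10 × 3 = 30
  B->Tempe: 20 × 3 = 60
  C->Tempe: 15 × 11 = 165
  C->Salem: 5 × 11 = 55
Total cost = 310.
A ships 10 of its 15, leaving 5.

5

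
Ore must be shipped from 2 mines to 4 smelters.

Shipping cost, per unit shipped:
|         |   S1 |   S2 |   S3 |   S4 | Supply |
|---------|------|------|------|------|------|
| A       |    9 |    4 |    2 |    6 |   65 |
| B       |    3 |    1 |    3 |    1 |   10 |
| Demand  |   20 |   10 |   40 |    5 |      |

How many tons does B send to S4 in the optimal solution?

The minimum-cost plan:
  A–S1: 10 × 9 = 90
  A–S2: 10 × 4 = 40
  A–S3: 40 × 2 = 80
  A–S4: 5 × 6 = 30
  B–S1: 10 × 3 = 30
Total cost = 270.
The route B→S4 is not used.

0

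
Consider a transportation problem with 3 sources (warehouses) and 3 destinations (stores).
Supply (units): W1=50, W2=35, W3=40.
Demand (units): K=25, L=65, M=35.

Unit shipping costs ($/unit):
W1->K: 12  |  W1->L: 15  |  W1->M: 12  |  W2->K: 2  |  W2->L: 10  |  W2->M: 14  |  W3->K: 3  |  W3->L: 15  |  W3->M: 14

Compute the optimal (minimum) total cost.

An optimal shipping plan:
  W1–L: 15 × $15 = $225
  W1–M: 35 × $12 = $420
  W2–L: 35 × $10 = $350
  W3–K: 25 × $3 = $75
  W3–L: 15 × $15 = $225
Total = 225 + 420 + 350 + 75 + 225 = $1295.

1295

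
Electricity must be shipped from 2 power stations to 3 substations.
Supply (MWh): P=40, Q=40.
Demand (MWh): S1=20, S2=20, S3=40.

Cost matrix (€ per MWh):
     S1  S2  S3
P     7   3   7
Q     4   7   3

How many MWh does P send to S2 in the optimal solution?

Solving gives:
  P–S1: 20 MWh
  P–S2: 20 MWh
  Q–S3: 40 MWh
Total cost = €320.
So P→S2 carries 20 MWh.

20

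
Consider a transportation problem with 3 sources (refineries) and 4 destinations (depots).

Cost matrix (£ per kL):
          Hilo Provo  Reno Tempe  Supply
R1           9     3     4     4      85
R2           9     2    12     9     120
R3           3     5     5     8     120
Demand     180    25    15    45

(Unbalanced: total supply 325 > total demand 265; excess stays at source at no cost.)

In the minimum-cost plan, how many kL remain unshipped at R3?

Minimum-cost shipments:
  R1→Reno: 15 × £4 = £60
  R1→Tempe: 45 × £4 = £180
  R2→Hilo: 60 × £9 = £540
  R2→Provo: 25 × £2 = £50
  R3→Hilo: 120 × £3 = £360
Total cost = £1190.
R3 ships 120 of its 120, leaving 0.

0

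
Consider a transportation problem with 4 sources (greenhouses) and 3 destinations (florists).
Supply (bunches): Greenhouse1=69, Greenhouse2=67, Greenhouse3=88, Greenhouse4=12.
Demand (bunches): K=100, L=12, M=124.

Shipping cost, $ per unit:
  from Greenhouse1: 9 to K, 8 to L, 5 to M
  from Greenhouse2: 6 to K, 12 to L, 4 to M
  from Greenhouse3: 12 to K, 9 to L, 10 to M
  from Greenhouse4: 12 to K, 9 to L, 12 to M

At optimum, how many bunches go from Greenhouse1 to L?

0

The minimum-cost plan:
  Greenhouse1→M: 69 × $5 = $345
  Greenhouse2→K: 12 × $6 = $72
  Greenhouse2→M: 55 × $4 = $220
  Greenhouse3→K: 88 × $12 = $1056
  Greenhouse4→L: 12 × $9 = $108
Total cost = $1801.
The route Greenhouse1→L is not used.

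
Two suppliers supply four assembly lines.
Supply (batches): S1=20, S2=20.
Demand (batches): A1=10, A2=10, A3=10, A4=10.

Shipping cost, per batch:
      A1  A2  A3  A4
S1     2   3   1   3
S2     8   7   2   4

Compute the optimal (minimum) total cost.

An optimal shipping plan:
  S1 to A1: 10 batches
  S1 to A2: 10 batches
  S2 to A3: 10 batches
  S2 to A4: 10 batches
Total cost = 110.

110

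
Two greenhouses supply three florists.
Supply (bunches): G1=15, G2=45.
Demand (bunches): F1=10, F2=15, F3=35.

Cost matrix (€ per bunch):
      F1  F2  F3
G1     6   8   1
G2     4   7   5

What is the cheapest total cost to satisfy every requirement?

260

One minimum-cost allocation:
  G1 to F3: 15 × €1 = €15
  G2 to F1: 10 × €4 = €40
  G2 to F2: 15 × €7 = €105
  G2 to F3: 20 × €5 = €100
Total = 15 + 40 + 105 + 100 = €260.
(Supply check: G1 ships 15; G2 ships 45.)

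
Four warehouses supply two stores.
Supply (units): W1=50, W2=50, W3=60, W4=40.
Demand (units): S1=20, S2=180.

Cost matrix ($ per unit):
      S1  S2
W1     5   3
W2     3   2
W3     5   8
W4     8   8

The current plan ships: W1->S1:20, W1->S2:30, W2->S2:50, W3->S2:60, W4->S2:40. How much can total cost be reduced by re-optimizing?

Current plan cost = 20·5 + 30·3 + 50·2 + 60·8 + 40·8 = $1090.
Optimal plan:
  W1 to S2: 50 units
  W2 to S2: 50 units
  W3 to S1: 20 units
  W3 to S2: 40 units
  W4 to S2: 40 units
Optimal cost = $990.
Saving = 1090 − 990 = $100.

100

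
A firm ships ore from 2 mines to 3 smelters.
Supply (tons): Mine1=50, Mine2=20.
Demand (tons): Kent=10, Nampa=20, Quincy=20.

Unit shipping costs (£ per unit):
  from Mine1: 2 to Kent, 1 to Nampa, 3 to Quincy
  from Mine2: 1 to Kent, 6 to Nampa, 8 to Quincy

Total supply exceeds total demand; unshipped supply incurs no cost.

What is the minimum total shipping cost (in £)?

Optimal allocation:
  Mine1->Nampa: 20 × £1 = £20
  Mine1->Quincy: 20 × £3 = £60
  Mine2->Kent: 10 × £1 = £10
Total = 20 + 60 + 10 = £90.
(Supply check: Mine1 ships 40; Mine2 ships 10.)

90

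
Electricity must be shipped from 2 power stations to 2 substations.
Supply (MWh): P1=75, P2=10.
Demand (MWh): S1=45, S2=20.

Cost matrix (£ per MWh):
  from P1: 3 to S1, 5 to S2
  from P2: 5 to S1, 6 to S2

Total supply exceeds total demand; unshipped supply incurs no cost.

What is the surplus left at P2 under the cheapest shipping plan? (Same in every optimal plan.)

10

An optimal plan:
  P1->S1: 45 × £3 = £135
  P1->S2: 20 × £5 = £100
Total cost = £235.
P2 ships 0 of its 10, leaving 10.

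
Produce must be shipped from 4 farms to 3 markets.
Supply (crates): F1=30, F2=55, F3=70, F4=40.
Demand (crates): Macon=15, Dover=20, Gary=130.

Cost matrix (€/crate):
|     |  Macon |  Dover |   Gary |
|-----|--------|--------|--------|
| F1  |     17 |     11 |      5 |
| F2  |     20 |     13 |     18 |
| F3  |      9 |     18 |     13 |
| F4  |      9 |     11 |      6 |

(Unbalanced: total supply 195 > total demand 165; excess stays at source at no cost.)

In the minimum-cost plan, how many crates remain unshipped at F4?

0

Minimum-cost shipments:
  F1->Gary: 30 crates
  F2->Dover: 20 crates
  F2->Gary: 5 crates
  F3->Macon: 15 crates
  F3->Gary: 55 crates
  F4->Gary: 40 crates
Total cost = €1590.
F4 ships 40 of its 40, leaving 0.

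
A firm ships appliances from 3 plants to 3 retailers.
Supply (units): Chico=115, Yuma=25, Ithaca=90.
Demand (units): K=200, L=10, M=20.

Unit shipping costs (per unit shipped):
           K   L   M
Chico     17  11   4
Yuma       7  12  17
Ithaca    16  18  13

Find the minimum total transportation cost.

An optimal shipping plan:
  Chico→K: 85 × 17 = 1445
  Chico→L: 10 × 11 = 110
  Chico→M: 20 × 4 = 80
  Yuma→K: 25 × 7 = 175
  Ithaca→K: 90 × 16 = 1440
Total = 1445 + 110 + 80 + 175 + 1440 = 3250.
(Supply check: Chico ships 115; Yuma ships 25; Ithaca ships 90.)

3250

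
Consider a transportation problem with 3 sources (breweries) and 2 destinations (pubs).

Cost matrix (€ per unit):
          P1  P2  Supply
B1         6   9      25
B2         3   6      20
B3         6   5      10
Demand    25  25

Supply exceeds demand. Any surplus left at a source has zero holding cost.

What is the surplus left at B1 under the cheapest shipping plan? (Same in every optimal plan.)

An optimal plan:
  B1->P1: 5 × €6 = €30
  B1->P2: 15 × €9 = €135
  B2->P1: 20 × €3 = €60
  B3->P2: 10 × €5 = €50
Total cost = €275.
B1 ships 20 of its 25, leaving 5.

5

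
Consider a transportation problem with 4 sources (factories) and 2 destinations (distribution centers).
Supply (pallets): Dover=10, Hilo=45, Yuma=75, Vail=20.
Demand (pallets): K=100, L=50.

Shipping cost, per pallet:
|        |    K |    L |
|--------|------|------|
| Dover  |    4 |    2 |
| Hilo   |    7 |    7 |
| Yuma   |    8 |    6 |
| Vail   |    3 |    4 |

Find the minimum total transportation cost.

A cheapest plan:
  Dover–K: 10 pallets
  Hilo–K: 45 pallets
  Yuma–K: 25 pallets
  Yuma–L: 50 pallets
  Vail–K: 20 pallets
Total cost = 915.

915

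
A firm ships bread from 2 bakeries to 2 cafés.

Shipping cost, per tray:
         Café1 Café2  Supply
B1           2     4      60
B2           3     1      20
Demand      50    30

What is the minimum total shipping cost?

One minimum-cost allocation:
  B1–Café1: 50 trays
  B1–Café2: 10 trays
  B2–Café2: 20 trays
Total cost = 160.

160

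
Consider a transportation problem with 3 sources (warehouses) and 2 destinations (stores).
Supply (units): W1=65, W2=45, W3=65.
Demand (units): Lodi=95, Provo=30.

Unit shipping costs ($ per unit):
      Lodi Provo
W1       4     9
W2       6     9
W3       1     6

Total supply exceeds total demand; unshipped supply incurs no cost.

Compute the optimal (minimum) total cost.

455

An optimal shipping plan:
  W1–Lodi: 30 × $4 = $120
  W1–Provo: 30 × $9 = $270
  W3–Lodi: 65 × $1 = $65
Total = 120 + 270 + 65 = $455.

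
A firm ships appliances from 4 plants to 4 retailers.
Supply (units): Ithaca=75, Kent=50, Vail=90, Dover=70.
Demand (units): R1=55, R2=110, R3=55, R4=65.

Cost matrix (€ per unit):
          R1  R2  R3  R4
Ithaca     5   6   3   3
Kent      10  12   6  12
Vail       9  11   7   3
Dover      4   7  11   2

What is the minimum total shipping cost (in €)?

A cheapest plan:
  Ithaca->R2: 75 × €6 = €450
  Kent->R3: 50 × €6 = €300
  Vail->R2: 20 × €11 = €220
  Vail->R3: 5 × €7 = €35
  Vail->R4: 65 × €3 = €195
  Dover->R1: 55 × €4 = €220
  Dover->R2: 15 × €7 = €105
Total = 450 + 300 + 220 + 35 + 195 + 220 + 105 = €1525.
(Supply check: Ithaca ships 75; Kent ships 50; Vail ships 90; Dover ships 70.)

1525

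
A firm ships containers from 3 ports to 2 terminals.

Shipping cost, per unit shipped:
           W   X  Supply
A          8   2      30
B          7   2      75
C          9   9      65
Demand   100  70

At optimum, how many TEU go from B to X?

Solving gives:
  A to X: 30 × 2 = 60
  B to W: 35 × 7 = 245
  B to X: 40 × 2 = 80
  C to W: 65 × 9 = 585
Total cost = 970.
So B→X carries 40 TEU.

40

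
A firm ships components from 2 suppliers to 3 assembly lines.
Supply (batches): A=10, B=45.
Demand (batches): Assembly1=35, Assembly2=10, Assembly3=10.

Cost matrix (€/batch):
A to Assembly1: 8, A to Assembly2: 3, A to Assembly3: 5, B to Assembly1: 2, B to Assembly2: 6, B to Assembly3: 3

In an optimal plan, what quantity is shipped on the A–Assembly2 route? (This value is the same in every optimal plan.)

10

Solving gives:
  A–Assembly2: 10 batches
  B–Assembly1: 35 batches
  B–Assembly3: 10 batches
Total cost = €130.
So A→Assembly2 carries 10 batches.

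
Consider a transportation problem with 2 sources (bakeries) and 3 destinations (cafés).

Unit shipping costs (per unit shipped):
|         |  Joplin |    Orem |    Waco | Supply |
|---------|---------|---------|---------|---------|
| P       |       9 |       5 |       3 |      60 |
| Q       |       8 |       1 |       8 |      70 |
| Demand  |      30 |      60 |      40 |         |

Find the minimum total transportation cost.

An optimal shipping plan:
  P–Joplin: 20 trays
  P–Waco: 40 trays
  Q–Joplin: 10 trays
  Q–Orem: 60 trays
Total cost = 440.

440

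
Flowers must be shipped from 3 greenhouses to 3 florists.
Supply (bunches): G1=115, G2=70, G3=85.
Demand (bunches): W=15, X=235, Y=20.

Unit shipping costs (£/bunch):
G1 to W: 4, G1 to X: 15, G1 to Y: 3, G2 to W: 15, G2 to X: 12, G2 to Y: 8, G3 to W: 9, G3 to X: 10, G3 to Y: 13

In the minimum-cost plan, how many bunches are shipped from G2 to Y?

0

Optimal shipments:
  G1 to W: 15 × £4 = £60
  G1 to X: 80 × £15 = £1200
  G1 to Y: 20 × £3 = £60
  G2 to X: 70 × £12 = £840
  G3 to X: 85 × £10 = £850
Total cost = £3010.
The route G2→Y is not used.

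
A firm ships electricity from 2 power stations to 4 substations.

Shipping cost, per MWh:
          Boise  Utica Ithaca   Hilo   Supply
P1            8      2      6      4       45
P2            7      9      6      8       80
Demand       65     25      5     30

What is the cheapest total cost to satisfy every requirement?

695

A cheapest plan:
  P1->Utica: 25 × 2 = 50
  P1->Hilo: 20 × 4 = 80
  P2->Boise: 65 × 7 = 455
  P2->Ithaca: 5 × 6 = 30
  P2->Hilo: 10 × 8 = 80
Total = 50 + 80 + 455 + 30 + 80 = 695.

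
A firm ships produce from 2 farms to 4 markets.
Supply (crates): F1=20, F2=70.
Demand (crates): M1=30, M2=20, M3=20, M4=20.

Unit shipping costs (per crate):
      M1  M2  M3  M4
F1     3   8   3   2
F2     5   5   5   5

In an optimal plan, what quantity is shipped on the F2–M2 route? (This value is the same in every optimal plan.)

20

The minimum-cost plan:
  F1→M4: 20 × 2 = 40
  F2→M1: 30 × 5 = 150
  F2→M2: 20 × 5 = 100
  F2→M3: 20 × 5 = 100
Total cost = 390.
So F2→M2 carries 20 crates.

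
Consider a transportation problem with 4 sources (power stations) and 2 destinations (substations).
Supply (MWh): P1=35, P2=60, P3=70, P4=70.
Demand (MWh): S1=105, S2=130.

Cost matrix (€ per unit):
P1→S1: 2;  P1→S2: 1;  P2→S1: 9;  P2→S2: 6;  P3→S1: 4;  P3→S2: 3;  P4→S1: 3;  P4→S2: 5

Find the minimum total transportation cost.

An optimal shipping plan:
  P1 to S1: 35 × €2 = €70
  P2 to S2: 60 × €6 = €360
  P3 to S2: 70 × €3 = €210
  P4 to S1: 70 × €3 = €210
Total = 70 + 360 + 210 + 210 = €850.
(Supply check: P1 ships 35; P2 ships 60; P3 ships 70; P4 ships 70.)

850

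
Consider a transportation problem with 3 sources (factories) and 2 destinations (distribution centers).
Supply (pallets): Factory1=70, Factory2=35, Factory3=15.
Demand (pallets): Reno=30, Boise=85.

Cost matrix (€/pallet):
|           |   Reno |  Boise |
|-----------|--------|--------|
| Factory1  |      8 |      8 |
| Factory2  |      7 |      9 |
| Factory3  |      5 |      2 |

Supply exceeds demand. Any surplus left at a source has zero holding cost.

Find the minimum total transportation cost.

Optimal allocation:
  Factory1 to Boise: 70 × €8 = €560
  Factory2 to Reno: 30 × €7 = €210
  Factory3 to Boise: 15 × €2 = €30
Total = 560 + 210 + 30 = €800.

800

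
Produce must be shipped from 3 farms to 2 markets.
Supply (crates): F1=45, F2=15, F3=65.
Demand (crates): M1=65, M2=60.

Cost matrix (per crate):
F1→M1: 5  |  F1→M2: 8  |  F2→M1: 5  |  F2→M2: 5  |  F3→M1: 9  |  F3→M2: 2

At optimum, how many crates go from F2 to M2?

The minimum-cost plan:
  F1 to M1: 45 × 5 = 225
  F2 to M1: 15 × 5 = 75
  F3 to M1: 5 × 9 = 45
  F3 to M2: 60 × 2 = 120
Total cost = 465.
The route F2→M2 is not used.

0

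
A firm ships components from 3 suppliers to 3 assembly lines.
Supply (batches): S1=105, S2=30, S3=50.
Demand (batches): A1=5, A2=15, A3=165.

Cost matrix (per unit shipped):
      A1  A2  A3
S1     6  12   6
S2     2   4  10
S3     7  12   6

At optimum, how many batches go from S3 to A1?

Optimal shipments:
  S1→A3: 105 batches
  S2→A1: 5 batches
  S2→A2: 15 batches
  S2→A3: 10 batches
  S3→A3: 50 batches
Total cost = 1100.
The route S3→A1 is not used.

0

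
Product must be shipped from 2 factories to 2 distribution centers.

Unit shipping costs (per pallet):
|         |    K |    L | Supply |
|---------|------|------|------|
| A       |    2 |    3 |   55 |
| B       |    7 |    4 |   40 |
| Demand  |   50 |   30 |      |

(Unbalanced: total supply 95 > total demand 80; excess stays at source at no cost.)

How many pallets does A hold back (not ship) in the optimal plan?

An optimal plan:
  A to K: 50 × 2 = 100
  A to L: 5 × 3 = 15
  B to L: 25 × 4 = 100
Total cost = 215.
A ships 55 of its 55, leaving 0.

0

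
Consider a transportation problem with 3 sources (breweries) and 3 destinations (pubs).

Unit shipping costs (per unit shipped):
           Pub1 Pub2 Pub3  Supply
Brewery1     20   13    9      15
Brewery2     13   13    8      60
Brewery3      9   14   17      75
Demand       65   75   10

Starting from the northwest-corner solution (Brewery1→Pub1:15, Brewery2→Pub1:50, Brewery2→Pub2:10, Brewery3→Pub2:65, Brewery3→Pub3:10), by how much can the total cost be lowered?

Current plan cost = 15·20 + 50·13 + 10·13 + 65·14 + 10·17 = 2160.
Optimal plan:
  Brewery1→Pub2: 15 × 13 = 195
  Brewery2→Pub2: 50 × 13 = 650
  Brewery2→Pub3: 10 × 8 = 80
  Brewery3→Pub1: 65 × 9 = 585
  Brewery3→Pub2: 10 × 14 = 140
Optimal cost = 1650.
Saving = 2160 − 1650 = 510.

510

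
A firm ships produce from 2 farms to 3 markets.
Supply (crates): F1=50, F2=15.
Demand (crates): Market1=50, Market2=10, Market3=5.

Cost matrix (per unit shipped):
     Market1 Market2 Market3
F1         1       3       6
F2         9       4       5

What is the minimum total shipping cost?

115

A cheapest plan:
  F1->Market1: 50 crates
  F2->Market2: 10 crates
  F2->Market3: 5 crates
Total cost = 115.
(Supply check: F1 ships 50; F2 ships 15.)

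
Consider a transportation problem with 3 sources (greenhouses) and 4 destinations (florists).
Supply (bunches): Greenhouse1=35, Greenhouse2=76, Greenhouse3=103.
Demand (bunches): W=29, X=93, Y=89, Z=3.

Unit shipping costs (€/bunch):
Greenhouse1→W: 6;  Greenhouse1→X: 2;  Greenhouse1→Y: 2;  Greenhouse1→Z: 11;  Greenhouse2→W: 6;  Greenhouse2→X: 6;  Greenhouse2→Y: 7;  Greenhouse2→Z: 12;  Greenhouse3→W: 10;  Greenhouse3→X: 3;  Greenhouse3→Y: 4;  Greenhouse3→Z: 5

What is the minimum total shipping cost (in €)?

895

Optimal allocation:
  Greenhouse1–Y: 35 × €2 = €70
  Greenhouse2–W: 29 × €6 = €174
  Greenhouse2–X: 47 × €6 = €282
  Greenhouse3–X: 46 × €3 = €138
  Greenhouse3–Y: 54 × €4 = €216
  Greenhouse3–Z: 3 × €5 = €15
Total = 70 + 174 + 282 + 138 + 216 + 15 = €895.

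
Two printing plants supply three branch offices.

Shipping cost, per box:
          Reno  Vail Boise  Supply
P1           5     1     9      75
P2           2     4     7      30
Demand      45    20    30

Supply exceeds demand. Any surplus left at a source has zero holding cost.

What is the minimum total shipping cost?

Optimal allocation:
  P1→Reno: 15 × 5 = 75
  P1→Vail: 20 × 1 = 20
  P1→Boise: 30 × 9 = 270
  P2→Reno: 30 × 2 = 60
Total = 75 + 20 + 270 + 60 = 425.

425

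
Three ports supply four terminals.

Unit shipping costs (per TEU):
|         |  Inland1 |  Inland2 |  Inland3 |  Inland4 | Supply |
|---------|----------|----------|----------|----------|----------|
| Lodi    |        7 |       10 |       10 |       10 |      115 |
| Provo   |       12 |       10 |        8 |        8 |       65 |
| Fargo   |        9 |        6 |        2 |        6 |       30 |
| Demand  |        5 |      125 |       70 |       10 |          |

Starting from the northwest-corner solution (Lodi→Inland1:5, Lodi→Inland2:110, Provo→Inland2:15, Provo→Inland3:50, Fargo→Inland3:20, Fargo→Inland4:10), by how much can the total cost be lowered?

Current plan cost = 5·7 + 110·10 + 15·10 + 50·8 + 20·2 + 10·6 = 1785.
Optimal plan:
  Lodi->Inland1: 5 × 7 = 35
  Lodi->Inland2: 110 × 10 = 1100
  Provo->Inland2: 15 × 10 = 150
  Provo->Inland3: 40 × 8 = 320
  Provo->Inland4: 10 × 8 = 80
  Fargo->Inland3: 30 × 2 = 60
Optimal cost = 1745.
Saving = 1785 − 1745 = 40.

40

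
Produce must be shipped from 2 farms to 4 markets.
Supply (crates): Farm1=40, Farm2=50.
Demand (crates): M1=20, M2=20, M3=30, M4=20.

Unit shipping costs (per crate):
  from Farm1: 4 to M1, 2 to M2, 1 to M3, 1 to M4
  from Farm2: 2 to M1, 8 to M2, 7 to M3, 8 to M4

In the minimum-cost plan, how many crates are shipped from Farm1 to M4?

20

Solving gives:
  Farm1->M2: 20 × 2 = 40
  Farm1->M4: 20 × 1 = 20
  Farm2->M1: 20 × 2 = 40
  Farm2->M3: 30 × 7 = 210
Total cost = 310.
So Farm1→M4 carries 20 crates.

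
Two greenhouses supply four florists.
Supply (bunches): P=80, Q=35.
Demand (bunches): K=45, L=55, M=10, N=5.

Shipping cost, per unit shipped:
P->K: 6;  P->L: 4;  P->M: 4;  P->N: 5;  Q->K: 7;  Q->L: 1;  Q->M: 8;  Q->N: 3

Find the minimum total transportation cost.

450

An optimal shipping plan:
  P to K: 45 × 6 = 270
  P to L: 20 × 4 = 80
  P to M: 10 × 4 = 40
  P to N: 5 × 5 = 25
  Q to L: 35 × 1 = 35
Total = 270 + 80 + 40 + 25 + 35 = 450.
(Supply check: P ships 80; Q ships 35.)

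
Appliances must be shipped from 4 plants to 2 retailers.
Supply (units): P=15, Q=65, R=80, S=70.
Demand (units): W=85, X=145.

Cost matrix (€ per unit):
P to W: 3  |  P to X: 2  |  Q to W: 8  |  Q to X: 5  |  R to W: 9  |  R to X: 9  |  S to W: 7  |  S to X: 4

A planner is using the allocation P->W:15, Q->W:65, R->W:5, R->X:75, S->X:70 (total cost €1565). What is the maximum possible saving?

Current plan cost = 15·3 + 65·8 + 5·9 + 75·9 + 70·4 = €1565.
Optimal plan:
  P to W: 5 units
  P to X: 10 units
  Q to X: 65 units
  R to W: 80 units
  S to X: 70 units
Optimal cost = €1360.
Saving = 1565 − 1360 = €205.

205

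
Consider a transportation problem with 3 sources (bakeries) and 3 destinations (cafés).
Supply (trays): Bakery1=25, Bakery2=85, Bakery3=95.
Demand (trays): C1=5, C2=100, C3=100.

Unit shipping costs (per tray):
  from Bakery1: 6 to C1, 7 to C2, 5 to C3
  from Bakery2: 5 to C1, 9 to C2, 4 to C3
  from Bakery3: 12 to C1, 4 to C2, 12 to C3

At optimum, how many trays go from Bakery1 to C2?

5

Optimal shipments:
  Bakery1->C2: 5 × 7 = 35
  Bakery1->C3: 20 × 5 = 100
  Bakery2->C1: 5 × 5 = 25
  Bakery2->C3: 80 × 4 = 320
  Bakery3->C2: 95 × 4 = 380
Total cost = 860.
So Bakery1→C2 carries 5 trays.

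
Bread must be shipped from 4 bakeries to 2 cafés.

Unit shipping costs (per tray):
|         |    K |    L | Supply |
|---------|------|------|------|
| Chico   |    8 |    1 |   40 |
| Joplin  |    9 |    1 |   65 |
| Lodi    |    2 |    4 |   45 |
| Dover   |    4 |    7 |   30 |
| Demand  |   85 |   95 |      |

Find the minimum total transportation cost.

One minimum-cost allocation:
  Chico->K: 10 × 8 = 80
  Chico->L: 30 × 1 = 30
  Joplin->L: 65 × 1 = 65
  Lodi->K: 45 × 2 = 90
  Dover->K: 30 × 4 = 120
Total = 80 + 30 + 65 + 90 + 120 = 385.

385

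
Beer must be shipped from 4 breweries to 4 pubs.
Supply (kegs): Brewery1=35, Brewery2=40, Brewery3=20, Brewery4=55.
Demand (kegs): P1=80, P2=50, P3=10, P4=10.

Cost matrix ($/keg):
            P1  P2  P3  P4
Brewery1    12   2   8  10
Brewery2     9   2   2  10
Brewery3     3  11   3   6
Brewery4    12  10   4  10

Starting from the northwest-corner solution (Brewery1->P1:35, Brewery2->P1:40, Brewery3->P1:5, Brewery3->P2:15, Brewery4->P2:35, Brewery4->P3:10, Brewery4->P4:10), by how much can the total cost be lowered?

505

Current plan cost = 35·12 + 40·9 + 5·3 + 15·11 + 35·10 + 10·4 + 10·10 = $1450.
Optimal plan:
  Brewery1→P2: 35 × $2 = $70
  Brewery2→P1: 25 × $9 = $225
  Brewery2→P2: 15 × $2 = $30
  Brewery3→P1: 20 × $3 = $60
  Brewery4→P1: 35 × $12 = $420
  Brewery4→P3: 10 × $4 = $40
  Brewery4→P4: 10 × $10 = $100
Optimal cost = $945.
Saving = 1450 − 945 = $505.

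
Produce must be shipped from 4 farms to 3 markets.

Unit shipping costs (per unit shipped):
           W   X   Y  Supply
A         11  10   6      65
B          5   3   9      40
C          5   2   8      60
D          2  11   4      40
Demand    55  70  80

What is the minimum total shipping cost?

800

One minimum-cost allocation:
  A->Y: 65 × 6 = 390
  B->W: 30 × 5 = 150
  B->X: 10 × 3 = 30
  C->X: 60 × 2 = 120
  D->W: 25 × 2 = 50
  D->Y: 15 × 4 = 60
Total = 390 + 150 + 30 + 120 + 50 + 60 = 800.
(Supply check: A ships 65; B ships 40; C ships 60; D ships 40.)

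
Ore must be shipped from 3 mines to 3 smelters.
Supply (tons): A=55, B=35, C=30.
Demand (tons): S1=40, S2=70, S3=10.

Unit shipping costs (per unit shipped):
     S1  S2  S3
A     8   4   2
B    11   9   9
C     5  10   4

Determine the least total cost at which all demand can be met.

685

Optimal allocation:
  A–S2: 45 × 4 = 180
  A–S3: 10 × 2 = 20
  B–S1: 10 × 11 = 110
  B–S2: 25 × 9 = 225
  C–S1: 30 × 5 = 150
Total = 180 + 20 + 110 + 225 + 150 = 685.
(Supply check: A ships 55; B ships 35; C ships 30.)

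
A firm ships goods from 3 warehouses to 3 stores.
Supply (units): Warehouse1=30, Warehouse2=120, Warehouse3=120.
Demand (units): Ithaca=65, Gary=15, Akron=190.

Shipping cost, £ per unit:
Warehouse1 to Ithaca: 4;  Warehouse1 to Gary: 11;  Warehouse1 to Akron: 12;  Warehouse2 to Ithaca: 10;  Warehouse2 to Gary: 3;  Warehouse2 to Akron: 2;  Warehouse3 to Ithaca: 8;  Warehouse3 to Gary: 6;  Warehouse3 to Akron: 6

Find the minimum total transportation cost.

An optimal shipping plan:
  Warehouse1→Ithaca: 30 × £4 = £120
  Warehouse2→Akron: 120 × £2 = £240
  Warehouse3→Ithaca: 35 × £8 = £280
  Warehouse3→Gary: 15 × £6 = £90
  Warehouse3→Akron: 70 × £6 = £420
Total = 120 + 240 + 280 + 90 + 420 = £1150.

1150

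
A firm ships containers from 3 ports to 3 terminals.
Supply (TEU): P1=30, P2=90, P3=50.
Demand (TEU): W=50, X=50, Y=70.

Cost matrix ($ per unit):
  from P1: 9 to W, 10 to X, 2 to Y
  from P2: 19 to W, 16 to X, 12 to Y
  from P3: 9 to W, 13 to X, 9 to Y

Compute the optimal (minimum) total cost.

An optimal shipping plan:
  P1–Y: 30 × $2 = $60
  P2–X: 50 × $16 = $800
  P2–Y: 40 × $12 = $480
  P3–W: 50 × $9 = $450
Total = 60 + 800 + 480 + 450 = $1790.
(Supply check: P1 ships 30; P2 ships 90; P3 ships 50.)

1790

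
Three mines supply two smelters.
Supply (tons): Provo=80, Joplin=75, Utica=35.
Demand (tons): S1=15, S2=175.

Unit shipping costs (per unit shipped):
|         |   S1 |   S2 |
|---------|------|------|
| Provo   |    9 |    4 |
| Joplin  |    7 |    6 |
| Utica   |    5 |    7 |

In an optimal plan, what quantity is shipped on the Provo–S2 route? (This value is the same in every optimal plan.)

80

Solving gives:
  Provo–S2: 80 × 4 = 320
  Joplin–S2: 75 × 6 = 450
  Utica–S1: 15 × 5 = 75
  Utica–S2: 20 × 7 = 140
Total cost = 985.
So Provo→S2 carries 80 tons.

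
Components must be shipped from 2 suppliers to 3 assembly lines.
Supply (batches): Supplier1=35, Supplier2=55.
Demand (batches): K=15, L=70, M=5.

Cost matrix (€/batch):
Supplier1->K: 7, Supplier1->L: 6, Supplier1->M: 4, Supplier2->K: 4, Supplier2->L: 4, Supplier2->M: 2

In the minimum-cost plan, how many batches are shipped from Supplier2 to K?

15

The minimum-cost plan:
  Supplier1 to L: 30 batches
  Supplier1 to M: 5 batches
  Supplier2 to K: 15 batches
  Supplier2 to L: 40 batches
Total cost = €420.
So Supplier2→K carries 15 batches.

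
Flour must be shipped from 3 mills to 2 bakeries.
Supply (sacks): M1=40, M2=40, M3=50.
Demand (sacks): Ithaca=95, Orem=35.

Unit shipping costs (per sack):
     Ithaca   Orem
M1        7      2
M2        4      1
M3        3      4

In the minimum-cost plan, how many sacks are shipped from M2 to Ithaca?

Optimal shipments:
  M1→Ithaca: 5 sacks
  M1→Orem: 35 sacks
  M2→Ithaca: 40 sacks
  M3→Ithaca: 50 sacks
Total cost = 415.
So M2→Ithaca carries 40 sacks.

40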